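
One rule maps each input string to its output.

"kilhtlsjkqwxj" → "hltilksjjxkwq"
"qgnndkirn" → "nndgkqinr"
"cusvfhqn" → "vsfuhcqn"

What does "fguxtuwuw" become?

In each case the input is transformed by: move the first 3 characters to the end (rotate left by 3), then take characters alternately from the front and the back (1st, last, 2nd, 2nd-last, ...).
Applying both steps to "fguxtuwuw": "xtuwuwfgu", then "xutgufwwu".
(Check on "kilhtlsjkqwxj": → "htlsjkqwxjkil" → "hltilksjjxkwq" ✓)

xutgufwwu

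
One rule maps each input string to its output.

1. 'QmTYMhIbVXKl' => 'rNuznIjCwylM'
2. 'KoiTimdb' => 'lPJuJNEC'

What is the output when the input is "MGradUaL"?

Each output is the input with this applied: flip the case of every letter, then shift every letter 1 place forward in the alphabet (wrapping around).
Applying that to "MGradUaL" gives "nhSBEvBm".
(Check on "QmTYMhIbVXKl": → "qMtymHiBvxkL" → "rNuznIjCwylM" ✓)

nhSBEvBm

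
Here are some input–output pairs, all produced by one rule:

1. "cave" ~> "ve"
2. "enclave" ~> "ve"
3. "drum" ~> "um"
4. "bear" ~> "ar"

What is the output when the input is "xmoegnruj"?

In each case the input is transformed by: keep only the last 2 characters.
Doing the same to "xmoegnruj": "uj".

uj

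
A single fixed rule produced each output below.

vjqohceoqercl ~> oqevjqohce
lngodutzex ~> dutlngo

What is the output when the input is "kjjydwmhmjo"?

wmhkjjyd

Rule — delete the last 3 characters, then move the last 3 characters to the front (rotate right by 3).
"kjjydwmhmjo" → "kjjydwmh" → "wmhkjjyd".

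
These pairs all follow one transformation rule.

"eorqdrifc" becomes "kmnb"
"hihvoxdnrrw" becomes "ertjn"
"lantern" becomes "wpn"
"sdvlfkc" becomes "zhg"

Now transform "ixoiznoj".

In each case the input is transformed by: shift every letter 4 places backward in the alphabet (wrapping around), then keep every other character starting from the second (positions 2nd, 4th, 6th, ...).
On "ixoiznoj": the first step gives "etkevjkf", and the second then gives "tejf".

tejf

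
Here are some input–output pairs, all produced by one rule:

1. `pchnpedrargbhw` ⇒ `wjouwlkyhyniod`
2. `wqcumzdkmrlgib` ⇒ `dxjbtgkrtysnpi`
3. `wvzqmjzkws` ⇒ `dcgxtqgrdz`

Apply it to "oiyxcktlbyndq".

Rule — shift every letter 7 places forward in the alphabet (wrapping around).
Doing the same to "oiyxcktlbyndq": "vpfejrasifukx".

vpfejrasifukx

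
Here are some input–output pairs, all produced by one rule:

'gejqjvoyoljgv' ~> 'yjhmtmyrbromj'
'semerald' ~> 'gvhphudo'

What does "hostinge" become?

The transformation: move the last character to the front, then shift every letter 3 places forward in the alphabet (wrapping around).
"hostinge" → "hkrvwlqj".

hkrvwlqj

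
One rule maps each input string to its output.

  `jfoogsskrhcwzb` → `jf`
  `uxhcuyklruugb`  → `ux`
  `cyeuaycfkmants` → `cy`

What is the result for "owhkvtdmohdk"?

ow

Each output is the input with this applied: keep only the first 2 characters.
Doing the same to "owhkvtdmohdk": "ow".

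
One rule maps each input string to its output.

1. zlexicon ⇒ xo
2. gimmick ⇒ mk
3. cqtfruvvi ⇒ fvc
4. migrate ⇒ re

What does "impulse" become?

The rule is to move the first character to the end, then keep one character in every 3, starting at position 3 (positions 3rd, 6th, 9th, ...).
For "impulse", step one produces "mpulsei"; step two turns that into "ue".

ue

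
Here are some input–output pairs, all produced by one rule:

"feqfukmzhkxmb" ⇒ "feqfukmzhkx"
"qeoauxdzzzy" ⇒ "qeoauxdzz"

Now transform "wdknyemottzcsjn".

The transformation: delete the last 2 characters.
So "wdknyemottzcsjn" becomes "wdknyemottzcs".

wdknyemottzcs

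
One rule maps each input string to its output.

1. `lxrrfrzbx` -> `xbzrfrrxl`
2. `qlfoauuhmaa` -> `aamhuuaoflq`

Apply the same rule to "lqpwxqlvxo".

oxvlqxwpql

The pattern: reverse the string.
Applying that to "lqpwxqlvxo" gives "oxvlqxwpql".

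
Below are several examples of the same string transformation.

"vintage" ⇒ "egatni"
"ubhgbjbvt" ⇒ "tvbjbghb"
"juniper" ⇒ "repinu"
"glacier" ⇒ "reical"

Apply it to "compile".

What's happening: delete the first character, then reverse the string.
Starting from "compile": after the first operation, "ompile"; after the second, "elipmo".

elipmo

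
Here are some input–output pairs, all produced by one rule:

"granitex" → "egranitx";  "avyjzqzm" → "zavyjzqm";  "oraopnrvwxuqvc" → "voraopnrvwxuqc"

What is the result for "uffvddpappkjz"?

juffvddpappkz

The pattern: move the last character to the front, then swap the first and last characters.
On "uffvddpappkjz": the first step gives "zuffvddpappkj", and the second then gives "juffvddpappkz".
(Check on "granitex": → "xgranite" → "egranitx" ✓)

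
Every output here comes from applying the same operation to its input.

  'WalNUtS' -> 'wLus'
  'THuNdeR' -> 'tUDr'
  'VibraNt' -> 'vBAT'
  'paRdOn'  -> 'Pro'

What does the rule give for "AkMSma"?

amM

Rule — keep every other character starting from the first (positions 1st, 3rd, 5th, ...), then flip the case of every letter.
For "AkMSma" the result is "amM".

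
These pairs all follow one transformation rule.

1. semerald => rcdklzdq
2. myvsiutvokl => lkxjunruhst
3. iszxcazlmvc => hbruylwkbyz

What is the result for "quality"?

Each output is the input with this applied: shift every letter 1 place backward in the alphabet (wrapping around), then take characters alternately from the front and the back (1st, last, 2nd, 2nd-last, ...).
Starting from "quality": after the first operation, "ptzkhsx"; after the second, "pxtszhk".
(Check on "semerald": → "rdldqzkc" → "rcdklzdq" ✓)

pxtszhk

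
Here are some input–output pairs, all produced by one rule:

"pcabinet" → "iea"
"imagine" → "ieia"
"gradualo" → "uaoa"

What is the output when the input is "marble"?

ea

The transformation: move the first 3 characters to the end (rotate left by 3), then keep only the vowels.
"marble" → "blemar" → "ea".
(Check on "pcabinet": → "binetpca" → "iea" ✓)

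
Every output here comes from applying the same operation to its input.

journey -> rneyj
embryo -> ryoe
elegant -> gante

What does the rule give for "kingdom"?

gdomk

The transformation: move the first character to the end, then delete the first 2 characters.
"kingdom" → "ingdomk" → "gdomk".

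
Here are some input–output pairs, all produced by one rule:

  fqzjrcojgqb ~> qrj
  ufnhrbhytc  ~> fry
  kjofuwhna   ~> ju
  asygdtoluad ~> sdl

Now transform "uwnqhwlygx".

why

In each case the input is transformed by: delete the last 2 characters, then keep one character in every 3, starting at position 2 (positions 2nd, 5th, 8th, ...).
Starting from "uwnqhwlygx": after the first operation, "uwnqhwly"; after the second, "why".
(Check on "asygdtoluad": → "asygdtolu" → "sdl" ✓)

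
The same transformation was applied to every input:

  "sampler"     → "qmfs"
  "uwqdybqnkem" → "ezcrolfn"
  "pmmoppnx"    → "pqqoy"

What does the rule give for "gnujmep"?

Each output is the input with this applied: shift every letter 1 place forward in the alphabet (wrapping around), then delete the first 3 characters.
"gnujmep" → "hovknfq" → "knfq".

knfq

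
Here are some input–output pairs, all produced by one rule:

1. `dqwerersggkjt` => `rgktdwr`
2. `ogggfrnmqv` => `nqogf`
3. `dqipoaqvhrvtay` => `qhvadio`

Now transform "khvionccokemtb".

Looking at the pairs, the operation is to keep every other character starting from the first (positions 1st, 3rd, 5th, ...), then move the first 3 characters to the end (rotate left by 3).
On "khvionccokemtb": the first step gives "kvocoet", and the second then gives "coetkvo".
(Check on "dqwerersggkjt": → "dwrrgkt" → "rgktdwr" ✓)

coetkvo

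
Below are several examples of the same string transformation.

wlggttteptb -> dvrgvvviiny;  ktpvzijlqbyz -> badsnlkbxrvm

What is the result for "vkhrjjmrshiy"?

The transformation: shift every letter 2 places forward in the alphabet (wrapping around), then reverse the string.
On "vkhrjjmrshiy": the first step gives "xmjtllotujka", and the second then gives "akjutolltjmx".

akjutolltjmx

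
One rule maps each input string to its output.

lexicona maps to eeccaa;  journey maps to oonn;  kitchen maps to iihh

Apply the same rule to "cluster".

In each case the input is transformed by: keep one character in every 3, starting at position 2 (positions 2nd, 5th, 8th, ...), then double every character.
Working it through for "cluster": intermediate "lt", final "lltt".

lltt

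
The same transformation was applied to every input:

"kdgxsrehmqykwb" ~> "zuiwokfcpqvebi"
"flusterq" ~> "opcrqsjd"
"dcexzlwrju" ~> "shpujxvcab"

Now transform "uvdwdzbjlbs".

qzjhzxbubts

Looking at the pairs, the operation is to shift every letter 2 places backward in the alphabet (wrapping around), then reverse the string.
Starting from "uvdwdzbjlbs": after the first operation, "stbubxzhjzq"; after the second, "qzjhzxbubts".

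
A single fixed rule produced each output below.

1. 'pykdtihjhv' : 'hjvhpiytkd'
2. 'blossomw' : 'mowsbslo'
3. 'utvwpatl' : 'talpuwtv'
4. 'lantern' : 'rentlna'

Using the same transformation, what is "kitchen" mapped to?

ehnckti

What's happening: move the last 2 characters to the front (rotate right by 2), then take characters alternately from the front and the back (1st, last, 2nd, 2nd-last, ...).
Working it through for "kitchen": intermediate "enkitch", final "ehnckti".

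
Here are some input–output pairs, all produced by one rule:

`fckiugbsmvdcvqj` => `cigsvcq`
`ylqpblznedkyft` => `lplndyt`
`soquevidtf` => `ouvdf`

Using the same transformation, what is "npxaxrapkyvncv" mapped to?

parpynv

Rule — keep every other character starting from the second (positions 2nd, 4th, 6th, ...).
"npxaxrapkyvncv" → "parpynv".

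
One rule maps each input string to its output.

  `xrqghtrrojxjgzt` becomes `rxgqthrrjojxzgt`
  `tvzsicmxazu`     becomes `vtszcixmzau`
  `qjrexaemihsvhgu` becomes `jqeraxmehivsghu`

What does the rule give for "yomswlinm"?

The transformation: swap each adjacent pair of characters (1↔2, 3↔4, ...).
Doing the same to "yomswlinm": "oysmlwnim".

oysmlwnim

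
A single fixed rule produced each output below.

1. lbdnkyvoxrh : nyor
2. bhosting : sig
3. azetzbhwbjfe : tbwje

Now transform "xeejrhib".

The rule is to keep every other character starting from the second (positions 2nd, 4th, 6th, ...), then delete the first character.
Starting from "xeejrhib": after the first operation, "ejhb"; after the second, "jhb".

jhb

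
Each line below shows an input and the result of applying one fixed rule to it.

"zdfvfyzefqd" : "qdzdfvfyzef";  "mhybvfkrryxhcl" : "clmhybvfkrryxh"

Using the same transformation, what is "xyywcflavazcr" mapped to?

crxyywcflavaz

The pattern: move the last 2 characters to the front (rotate right by 2).
For "xyywcflavazcr" the result is "crxyywcflavaz".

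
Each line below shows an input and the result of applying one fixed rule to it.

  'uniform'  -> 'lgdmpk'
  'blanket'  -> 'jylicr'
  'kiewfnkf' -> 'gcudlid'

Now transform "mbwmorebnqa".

What's happening: delete the first character, then shift every letter 2 places backward in the alphabet (wrapping around).
"mbwmorebnqa" → "zukmpczloy".

zukmpczloy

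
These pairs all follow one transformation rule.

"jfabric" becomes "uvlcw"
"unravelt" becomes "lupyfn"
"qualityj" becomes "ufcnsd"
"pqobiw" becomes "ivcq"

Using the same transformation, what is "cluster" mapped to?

omnyl

In each case the input is transformed by: shift every letter 6 places backward in the alphabet (wrapping around), then delete the first 2 characters.
Working it through for "cluster": intermediate "wfomnyl", final "omnyl".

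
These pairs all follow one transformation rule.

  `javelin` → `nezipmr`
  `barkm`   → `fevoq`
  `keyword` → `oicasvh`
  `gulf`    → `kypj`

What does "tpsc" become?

xtwg

The transformation: shift every letter 4 places forward in the alphabet (wrapping around).
So "tpsc" becomes "xtwg".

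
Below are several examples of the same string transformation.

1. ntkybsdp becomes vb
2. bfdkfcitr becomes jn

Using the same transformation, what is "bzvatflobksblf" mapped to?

Looking at the pairs, the operation is to shift every letter 8 places forward in the alphabet (wrapping around), then keep only the first 2 characters.
So "bzvatflobksblf" becomes "jh".

jh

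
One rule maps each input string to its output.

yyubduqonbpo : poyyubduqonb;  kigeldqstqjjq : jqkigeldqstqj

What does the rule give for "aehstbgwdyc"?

Rule — move the last 2 characters to the front (rotate right by 2).
"aehstbgwdyc" → "ycaehstbgwd".

ycaehstbgwd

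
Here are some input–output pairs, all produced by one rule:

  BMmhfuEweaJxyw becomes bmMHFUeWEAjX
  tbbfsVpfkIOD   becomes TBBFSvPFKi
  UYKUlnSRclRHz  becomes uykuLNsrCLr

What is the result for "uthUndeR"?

UTHuND

The rule is to flip the case of every letter, then delete the last 2 characters.
"uthUndeR" → "UTHuNDEr" → "UTHuND".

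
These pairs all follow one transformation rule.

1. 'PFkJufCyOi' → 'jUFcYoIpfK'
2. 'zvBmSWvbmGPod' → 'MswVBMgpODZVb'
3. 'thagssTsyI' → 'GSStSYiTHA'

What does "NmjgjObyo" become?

GJoBYOnMJ

The transformation: flip the case of every letter, then move the first 3 characters to the end (rotate left by 3).
Working it through for "NmjgjObyo": intermediate "nMJGJoBYO", final "GJoBYOnMJ".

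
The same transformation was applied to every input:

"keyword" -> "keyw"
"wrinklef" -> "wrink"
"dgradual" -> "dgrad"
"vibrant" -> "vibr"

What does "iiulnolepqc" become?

Looking at the pairs, the operation is to delete the last 3 characters.
For "iiulnolepqc" the result is "iiulnole".

iiulnole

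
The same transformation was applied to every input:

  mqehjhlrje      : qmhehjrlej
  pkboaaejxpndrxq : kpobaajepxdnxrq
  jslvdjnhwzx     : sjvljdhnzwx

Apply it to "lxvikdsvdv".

What's happening: swap each adjacent pair of characters (1↔2, 3↔4, ...).
Applying that to "lxvikdsvdv" gives "xlivdkvsvd".

xlivdkvsvd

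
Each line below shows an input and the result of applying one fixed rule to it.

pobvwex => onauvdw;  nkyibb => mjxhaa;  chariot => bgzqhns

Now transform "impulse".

hlotkrd

Looking at the pairs, the operation is to shift every letter 1 place backward in the alphabet (wrapping around).
Doing the same to "impulse": "hlotkrd".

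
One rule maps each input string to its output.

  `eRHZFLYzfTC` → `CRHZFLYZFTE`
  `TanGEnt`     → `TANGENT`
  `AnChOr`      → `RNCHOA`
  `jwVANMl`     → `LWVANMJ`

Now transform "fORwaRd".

DORWARF

The transformation: swap the first and last characters, then convert every letter to uppercase.
Working it through for "fORwaRd": intermediate "dORwaRf", final "DORWARF".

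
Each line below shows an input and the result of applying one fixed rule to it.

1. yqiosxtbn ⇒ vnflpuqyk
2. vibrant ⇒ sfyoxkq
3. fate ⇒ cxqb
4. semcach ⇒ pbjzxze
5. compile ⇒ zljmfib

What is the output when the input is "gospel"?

Each output is the input with this applied: shift every letter 3 places backward in the alphabet (wrapping around).
For "gospel" the result is "dlpmbi".

dlpmbi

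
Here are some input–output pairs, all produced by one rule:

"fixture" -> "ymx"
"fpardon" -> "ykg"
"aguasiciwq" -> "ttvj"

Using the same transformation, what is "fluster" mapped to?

The rule is to shift every letter 7 places backward in the alphabet (wrapping around), then keep one character in every 3, starting at position 1 (positions 1st, 4th, 7th, ...).
Applying both steps to "fluster": "yenlmxk", then "ylk".

ylk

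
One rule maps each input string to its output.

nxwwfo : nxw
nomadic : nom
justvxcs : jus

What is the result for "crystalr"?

cry

The transformation: keep only the first 3 characters.
"crystalr" → "cry".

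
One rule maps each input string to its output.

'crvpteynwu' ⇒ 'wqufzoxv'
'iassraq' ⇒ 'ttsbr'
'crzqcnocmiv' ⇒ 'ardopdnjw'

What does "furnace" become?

sobdf

The rule is to delete the first 2 characters, then shift every letter 1 place forward in the alphabet (wrapping around).
Starting from "furnace": after the first operation, "rnace"; after the second, "sobdf".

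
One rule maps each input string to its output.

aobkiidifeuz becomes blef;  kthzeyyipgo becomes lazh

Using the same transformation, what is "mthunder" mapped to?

nvf

The transformation: keep one character in every 3, starting at position 1 (positions 1st, 4th, 7th, ...), then shift every letter 1 place forward in the alphabet (wrapping around).
For "mthunder", step one produces "mue"; step two turns that into "nvf".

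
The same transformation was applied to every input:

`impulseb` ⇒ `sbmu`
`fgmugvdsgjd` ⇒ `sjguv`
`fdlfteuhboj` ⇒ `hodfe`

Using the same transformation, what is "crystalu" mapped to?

aurs

Each output is the input with this applied: keep every other character starting from the second (positions 2nd, 4th, 6th, ...), then move the last 2 characters to the front (rotate right by 2).
Applying both steps to "crystalu": "rsau", then "aurs".
(Check on "fdlfteuhboj": → "dfeho" → "hodfe" ✓)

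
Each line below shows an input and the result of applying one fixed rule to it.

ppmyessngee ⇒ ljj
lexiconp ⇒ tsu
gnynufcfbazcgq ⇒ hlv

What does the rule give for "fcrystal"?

The pattern: shift every letter 5 places forward in the alphabet (wrapping around), then keep only the last 3 characters.
For "fcrystal", step one produces "khwdxyfq"; step two turns that into "yfq".

yfq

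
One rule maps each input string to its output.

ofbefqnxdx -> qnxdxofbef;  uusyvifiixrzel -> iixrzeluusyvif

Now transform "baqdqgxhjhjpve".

Each output is the input with this applied: swap the front and back halves of the string.
"baqdqgxhjhjpve" → "hjhjpvebaqdqgx".

hjhjpvebaqdqgx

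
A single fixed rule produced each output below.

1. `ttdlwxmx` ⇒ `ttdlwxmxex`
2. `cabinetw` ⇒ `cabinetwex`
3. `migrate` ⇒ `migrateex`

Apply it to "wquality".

wqualityex

In each case the input is transformed by: append "ex".
On "wquality" that produces "wqualityex".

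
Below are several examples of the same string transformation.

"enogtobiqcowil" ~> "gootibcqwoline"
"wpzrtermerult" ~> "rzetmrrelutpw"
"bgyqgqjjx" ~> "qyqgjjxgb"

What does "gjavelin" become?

valenijg

The rule is to swap each adjacent pair of characters (1↔2, 3↔4, ...), then move the first 2 characters to the end (rotate left by 2).
Starting from "gjavelin": after the first operation, "jgvaleni"; after the second, "valenijg".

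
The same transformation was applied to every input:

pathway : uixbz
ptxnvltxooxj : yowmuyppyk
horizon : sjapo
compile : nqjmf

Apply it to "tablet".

What's happening: delete the first 2 characters, then shift every letter 1 place forward in the alphabet (wrapping around).
"tablet" → "blet" → "cmfu".

cmfu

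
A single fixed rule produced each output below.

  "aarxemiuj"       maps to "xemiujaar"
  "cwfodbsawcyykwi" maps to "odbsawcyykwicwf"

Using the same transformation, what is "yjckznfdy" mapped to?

The pattern: move the first 3 characters to the end (rotate left by 3).
On "yjckznfdy" that produces "kznfdyyjc".

kznfdyyjc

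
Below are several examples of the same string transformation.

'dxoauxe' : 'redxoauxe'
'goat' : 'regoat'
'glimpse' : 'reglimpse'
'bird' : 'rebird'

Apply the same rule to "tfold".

retfold

What's happening: prepend "re".
So "tfold" becomes "retfold".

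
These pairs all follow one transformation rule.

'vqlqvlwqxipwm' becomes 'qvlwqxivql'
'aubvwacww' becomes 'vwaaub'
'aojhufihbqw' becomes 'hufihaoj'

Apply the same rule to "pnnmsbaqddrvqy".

msbaqddrpnn

What's happening: delete the last 3 characters, then move the first 3 characters to the end (rotate left by 3).
Working it through for "pnnmsbaqddrvqy": intermediate "pnnmsbaqddr", final "msbaqddrpnn".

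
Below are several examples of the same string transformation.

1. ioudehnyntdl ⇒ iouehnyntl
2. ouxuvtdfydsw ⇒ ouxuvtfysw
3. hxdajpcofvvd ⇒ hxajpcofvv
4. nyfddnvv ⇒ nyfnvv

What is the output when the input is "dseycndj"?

Each output is the input with this applied: remove every "d".
On "dseycndj" that produces "seycnj".

seycnj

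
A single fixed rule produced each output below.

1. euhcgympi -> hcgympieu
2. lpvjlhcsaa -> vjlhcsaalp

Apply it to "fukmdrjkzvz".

The rule is to move the first 2 characters to the end (rotate left by 2).
On "fukmdrjkzvz" that produces "kmdrjkzvzfu".

kmdrjkzvzfu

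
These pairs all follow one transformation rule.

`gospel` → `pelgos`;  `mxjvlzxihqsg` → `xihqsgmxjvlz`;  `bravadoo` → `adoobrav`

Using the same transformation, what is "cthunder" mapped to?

What's happening: swap the front and back halves of the string.
Doing the same to "cthunder": "ndercthu".

ndercthu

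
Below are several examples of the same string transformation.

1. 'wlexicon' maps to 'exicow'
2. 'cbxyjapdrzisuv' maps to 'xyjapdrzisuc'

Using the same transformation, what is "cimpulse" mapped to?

mpulsc

Rule — swap the first and last characters, then delete the first 2 characters.
For "cimpulse", step one produces "eimpulsc"; step two turns that into "mpulsc".
(Check on "wlexicon": → "nlexicow" → "exicow" ✓)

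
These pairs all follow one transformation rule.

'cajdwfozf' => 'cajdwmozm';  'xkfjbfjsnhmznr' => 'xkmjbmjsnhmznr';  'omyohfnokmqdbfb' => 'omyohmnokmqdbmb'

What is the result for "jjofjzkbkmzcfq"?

jjomjzkbkmzcmq

Rule — replace every "f" with "m".
Doing the same to "jjofjzkbkmzcfq": "jjomjzkbkmzcmq".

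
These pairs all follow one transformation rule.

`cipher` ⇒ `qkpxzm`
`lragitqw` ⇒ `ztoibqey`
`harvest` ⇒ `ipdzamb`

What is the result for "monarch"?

wuivkzp

The pattern: swap each adjacent pair of characters (1↔2, 3↔4, ...), then shift every letter 8 places forward in the alphabet (wrapping around).
Working it through for "monarch": intermediate "omancrh", final "wuivkzp".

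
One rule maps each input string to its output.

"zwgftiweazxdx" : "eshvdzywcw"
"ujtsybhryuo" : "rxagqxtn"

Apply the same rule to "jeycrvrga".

bquqfz

Looking at the pairs, the operation is to delete the first 3 characters, then shift every letter 1 place backward in the alphabet (wrapping around).
"jeycrvrga" → "crvrga" → "bquqfz".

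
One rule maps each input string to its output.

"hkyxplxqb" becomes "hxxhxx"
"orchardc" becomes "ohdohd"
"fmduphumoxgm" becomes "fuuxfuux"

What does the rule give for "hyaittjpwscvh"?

hijshhijsh

The rule is to keep one character in every 3, starting at position 1 (positions 1st, 4th, 7th, ...), then write the whole string twice.
For "hyaittjpwscvh" the result is "hijshhijsh".
(Check on "fmduphumoxgm": → "fuux" → "fuuxfuux" ✓)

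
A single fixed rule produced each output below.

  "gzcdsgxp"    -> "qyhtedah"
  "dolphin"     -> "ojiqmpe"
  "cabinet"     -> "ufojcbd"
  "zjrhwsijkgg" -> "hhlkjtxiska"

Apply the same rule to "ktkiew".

xfjlul

The transformation: reverse the string, then shift every letter 1 place forward in the alphabet (wrapping around).
Working it through for "ktkiew": intermediate "weiktk", final "xfjlul".
(Check on "dolphin": → "nihplod" → "ojiqmpe" ✓)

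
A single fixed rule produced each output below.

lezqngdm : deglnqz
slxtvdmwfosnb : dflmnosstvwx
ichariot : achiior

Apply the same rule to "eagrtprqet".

Each output is the input with this applied: delete the last character, then sort the characters into alphabetical order.
On "eagrtprqet": the first step gives "eagrtprqe", and the second then gives "aeegpqrrt".

aeegpqrrt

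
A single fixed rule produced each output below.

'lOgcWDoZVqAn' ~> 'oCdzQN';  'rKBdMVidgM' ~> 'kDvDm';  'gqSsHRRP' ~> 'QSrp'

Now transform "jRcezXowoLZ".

rExWl

Each output is the input with this applied: flip the case of every letter, then keep every other character starting from the second (positions 2nd, 4th, 6th, ...).
Starting from "jRcezXowoLZ": after the first operation, "JrCEZxOWOlz"; after the second, "rExWl".
(Check on "rKBdMVidgM": → "RkbDmvIDGm" → "kDvDm" ✓)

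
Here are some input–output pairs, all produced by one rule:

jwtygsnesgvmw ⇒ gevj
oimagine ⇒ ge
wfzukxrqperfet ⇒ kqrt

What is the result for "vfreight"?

it

What's happening: move the first 2 characters to the end (rotate left by 2), then keep one character in every 3, starting at position 3 (positions 3rd, 6th, 9th, ...).
On "vfreight" that produces "it".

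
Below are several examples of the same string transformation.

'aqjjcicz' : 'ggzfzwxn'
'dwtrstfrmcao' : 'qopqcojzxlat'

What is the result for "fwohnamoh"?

The transformation: move the first 2 characters to the end (rotate left by 2), then shift every letter 3 places backward in the alphabet (wrapping around).
Starting from "fwohnamoh": after the first operation, "ohnamohfw"; after the second, "lekxjlect".

lekxjlect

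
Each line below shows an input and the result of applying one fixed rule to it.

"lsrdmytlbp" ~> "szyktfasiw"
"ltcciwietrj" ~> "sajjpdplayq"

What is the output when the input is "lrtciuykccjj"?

syajpbfrjjqq

Each output is the input with this applied: shift every letter 7 places forward in the alphabet (wrapping around).
Applying that to "lrtciuykccjj" gives "syajpbfrjjqq".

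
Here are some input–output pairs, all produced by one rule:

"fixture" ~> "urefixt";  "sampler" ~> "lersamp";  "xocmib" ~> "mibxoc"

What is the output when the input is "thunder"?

In each case the input is transformed by: move the last 3 characters to the front (rotate right by 3).
So "thunder" becomes "derthun".

derthun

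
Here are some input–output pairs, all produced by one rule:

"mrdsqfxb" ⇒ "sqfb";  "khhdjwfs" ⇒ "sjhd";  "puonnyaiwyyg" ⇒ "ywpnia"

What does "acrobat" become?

rca

The transformation: sort the characters into reverse alphabetical order, then keep every other character starting from the second (positions 2nd, 4th, 6th, ...).
On "acrobat": the first step gives "trocbaa", and the second then gives "rca".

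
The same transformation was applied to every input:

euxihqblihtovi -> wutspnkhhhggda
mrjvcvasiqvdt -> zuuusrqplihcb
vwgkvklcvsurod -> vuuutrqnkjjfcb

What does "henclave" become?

zumkgddb

The rule is to shift every letter 1 place backward in the alphabet (wrapping around), then sort the characters into reverse alphabetical order.
Starting from "henclave": after the first operation, "gdmbkzud"; after the second, "zumkgddb".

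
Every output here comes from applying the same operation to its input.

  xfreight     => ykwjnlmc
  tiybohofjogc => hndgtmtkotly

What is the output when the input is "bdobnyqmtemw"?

bitgsdvryjrg

What's happening: shift every letter 5 places forward in the alphabet (wrapping around), then swap the first and last characters.
Doing the same to "bdobnyqmtemw": "bitgsdvryjrg".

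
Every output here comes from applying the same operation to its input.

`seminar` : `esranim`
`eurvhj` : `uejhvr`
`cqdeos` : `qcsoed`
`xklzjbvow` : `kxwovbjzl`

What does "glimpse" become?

lgespmi

Each output is the input with this applied: reverse the string, then move the last 2 characters to the front (rotate right by 2).
"glimpse" → "espmilg" → "lgespmi".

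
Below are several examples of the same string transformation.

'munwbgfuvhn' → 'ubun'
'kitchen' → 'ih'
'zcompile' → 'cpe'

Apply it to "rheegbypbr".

hgp

The transformation: keep one character in every 3, starting at position 2 (positions 2nd, 5th, 8th, ...).
Doing the same to "rheegbypbr": "hgp".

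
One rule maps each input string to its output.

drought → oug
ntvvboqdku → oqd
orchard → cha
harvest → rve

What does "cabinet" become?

bin

Looking at the pairs, the operation is to delete the last 2 characters, then keep only the last 3 characters.
Applying both steps to "cabinet": "cabin", then "bin".
(Check on "ntvvboqdku": → "ntvvboqd" → "oqd" ✓)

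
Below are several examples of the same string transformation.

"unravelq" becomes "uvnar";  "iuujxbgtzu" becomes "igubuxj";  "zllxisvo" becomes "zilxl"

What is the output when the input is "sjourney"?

srjuo

Each output is the input with this applied: delete the last 3 characters, then take characters alternately from the front and the back (1st, last, 2nd, 2nd-last, ...).
Working it through for "sjourney": intermediate "sjour", final "srjuo".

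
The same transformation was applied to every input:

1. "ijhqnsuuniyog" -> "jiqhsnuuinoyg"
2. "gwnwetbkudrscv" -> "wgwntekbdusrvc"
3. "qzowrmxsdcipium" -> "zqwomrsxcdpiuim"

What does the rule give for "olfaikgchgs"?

What's happening: swap each adjacent pair of characters (1↔2, 3↔4, ...).
On "olfaikgchgs" that produces "loafkicgghs".

loafkicgghs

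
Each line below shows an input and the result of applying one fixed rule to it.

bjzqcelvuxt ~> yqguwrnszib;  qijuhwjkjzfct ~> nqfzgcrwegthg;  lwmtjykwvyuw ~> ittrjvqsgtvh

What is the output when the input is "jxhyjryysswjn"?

gkugetvpgpovv

The rule is to take characters alternately from the front and the back (1st, last, 2nd, 2nd-last, ...), then shift every letter 3 places backward in the alphabet (wrapping around).
Starting from "jxhyjryysswjn": after the first operation, "jnxjhwysjsryy"; after the second, "gkugetvpgpovv".
(Check on "qijuhwjkjzfct": → "qticjfuzhjwkj" → "nqfzgcrwegthg" ✓)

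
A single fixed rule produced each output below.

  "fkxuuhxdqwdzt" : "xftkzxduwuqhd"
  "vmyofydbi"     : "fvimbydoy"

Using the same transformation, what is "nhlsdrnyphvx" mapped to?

In each case the input is transformed by: take characters alternately from the front and the back (1st, last, 2nd, 2nd-last, ...), then move the last character to the front.
Applying both steps to "nhlsdrnyphvx": "nxhvlhspdyrn", then "nnxhvlhspdyr".

nnxhvlhspdyr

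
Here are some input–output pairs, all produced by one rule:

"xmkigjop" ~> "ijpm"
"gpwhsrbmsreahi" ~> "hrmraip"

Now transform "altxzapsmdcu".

Each output is the input with this applied: move the first 3 characters to the end (rotate left by 3), then keep every other character starting from the first (positions 1st, 3rd, 5th, ...).
"altxzapsmdcu" → "xzapsmdcualt" → "xasdul".
(Check on "xmkigjop": → "igjopxmk" → "ijpm" ✓)

xasdul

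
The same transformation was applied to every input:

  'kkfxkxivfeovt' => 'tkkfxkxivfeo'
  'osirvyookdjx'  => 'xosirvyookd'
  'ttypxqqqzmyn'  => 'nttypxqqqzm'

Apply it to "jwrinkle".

ejwrink

What's happening: move the last 2 characters to the front (rotate right by 2), then delete the first character.
Working it through for "jwrinkle": intermediate "lejwrink", final "ejwrink".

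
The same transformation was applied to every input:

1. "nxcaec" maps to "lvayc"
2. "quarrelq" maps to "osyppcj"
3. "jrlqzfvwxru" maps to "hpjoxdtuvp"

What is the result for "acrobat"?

yapmzy

The transformation: shift every letter 2 places backward in the alphabet (wrapping around), then delete the last character.
Starting from "acrobat": after the first operation, "yapmzyr"; after the second, "yapmzy".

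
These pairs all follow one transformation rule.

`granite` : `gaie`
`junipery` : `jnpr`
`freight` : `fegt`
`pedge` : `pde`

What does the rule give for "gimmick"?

gmik

Rule — keep every other character starting from the first (positions 1st, 3rd, 5th, ...).
On "gimmick" that produces "gmik".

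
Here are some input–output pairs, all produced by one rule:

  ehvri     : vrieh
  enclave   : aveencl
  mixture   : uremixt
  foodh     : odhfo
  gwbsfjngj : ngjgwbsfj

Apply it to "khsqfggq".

ggqkhsqf

Rule — move the last 3 characters to the front (rotate right by 3).
So "khsqfggq" becomes "ggqkhsqf".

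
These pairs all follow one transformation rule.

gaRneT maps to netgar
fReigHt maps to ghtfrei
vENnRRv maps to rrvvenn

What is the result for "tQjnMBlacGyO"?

gyotqjnmblac

Looking at the pairs, the operation is to move the last 3 characters to the front (rotate right by 3), then convert every letter to lowercase.
Applying both steps to "tQjnMBlacGyO": "GyOtQjnMBlac", then "gyotqjnmblac".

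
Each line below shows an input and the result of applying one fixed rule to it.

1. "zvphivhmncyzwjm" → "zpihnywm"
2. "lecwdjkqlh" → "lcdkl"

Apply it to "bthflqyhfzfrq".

Rule — keep every other character starting from the first (positions 1st, 3rd, 5th, ...).
Applying that to "bthflqyhfzfrq" gives "bhlyffq".

bhlyffq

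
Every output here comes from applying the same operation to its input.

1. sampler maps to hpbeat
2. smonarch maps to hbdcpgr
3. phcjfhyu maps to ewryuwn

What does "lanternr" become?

Looking at the pairs, the operation is to delete the last character, then shift every letter 11 places backward in the alphabet (wrapping around).
On "lanternr": the first step gives "lantern", and the second then gives "apcitgc".

apcitgc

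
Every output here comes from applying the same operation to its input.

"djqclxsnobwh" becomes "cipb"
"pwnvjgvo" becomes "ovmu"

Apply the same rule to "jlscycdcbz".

Looking at the pairs, the operation is to shift every letter 1 place backward in the alphabet (wrapping around), then keep only the first 4 characters.
On "jlscycdcbz" that produces "ikrb".
(Check on "pwnvjgvo": → "ovmuifun" → "ovmu" ✓)

ikrb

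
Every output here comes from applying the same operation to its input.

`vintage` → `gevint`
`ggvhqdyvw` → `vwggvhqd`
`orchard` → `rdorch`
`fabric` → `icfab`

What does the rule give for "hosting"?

nghost

Rule — move the last 3 characters to the front (rotate right by 3), then delete the first character.
On "hosting": the first step gives "inghost", and the second then gives "nghost".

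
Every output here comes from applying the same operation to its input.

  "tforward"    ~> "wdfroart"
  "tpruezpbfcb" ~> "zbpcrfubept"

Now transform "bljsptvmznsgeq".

The rule is to take characters alternately from the front and the back (1st, last, 2nd, 2nd-last, ...), then swap the first and last characters.
On "bljsptvmznsgeq": the first step gives "bqlejgsspntzvm", and the second then gives "mqlejgsspntzvb".

mqlejgsspntzvb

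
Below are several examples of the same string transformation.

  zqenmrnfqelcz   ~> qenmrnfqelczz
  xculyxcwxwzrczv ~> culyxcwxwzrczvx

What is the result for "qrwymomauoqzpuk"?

rwymomauoqzpukq

In each case the input is transformed by: move the first character to the end.
Doing the same to "qrwymomauoqzpuk": "rwymomauoqzpukq".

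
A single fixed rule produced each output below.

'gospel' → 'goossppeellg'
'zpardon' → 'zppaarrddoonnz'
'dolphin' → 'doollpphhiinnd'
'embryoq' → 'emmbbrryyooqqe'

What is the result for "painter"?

The rule is to double every character, then move the first character to the end.
Doing the same to "painter": "paaiinntteerrp".

paaiinntteerrp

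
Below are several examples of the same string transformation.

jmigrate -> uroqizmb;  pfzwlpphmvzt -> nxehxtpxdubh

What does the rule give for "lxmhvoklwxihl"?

Each output is the input with this applied: shift every letter 8 places forward in the alphabet (wrapping around), then swap each adjacent pair of characters (1↔2, 3↔4, ...).
On "lxmhvoklwxihl": the first step gives "tfupdwstefqpt", and the second then gives "ftpuwdtsfepqt".

ftpuwdtsfepqt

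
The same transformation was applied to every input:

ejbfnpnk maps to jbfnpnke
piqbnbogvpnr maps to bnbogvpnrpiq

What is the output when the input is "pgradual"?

gradualp

Rule — move the last 3 characters to the front (rotate right by 3), then swap the front and back halves of the string.
"pgradual" → "ualpgrad" → "gradualp".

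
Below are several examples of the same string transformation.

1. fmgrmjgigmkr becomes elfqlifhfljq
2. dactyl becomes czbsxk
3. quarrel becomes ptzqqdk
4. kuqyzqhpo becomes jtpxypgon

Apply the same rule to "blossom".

aknrrnl

Rule — shift every letter 1 place backward in the alphabet (wrapping around).
"blossom" → "aknrrnl".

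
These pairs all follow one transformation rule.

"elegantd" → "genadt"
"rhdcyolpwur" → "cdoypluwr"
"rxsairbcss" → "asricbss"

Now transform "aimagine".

amigen

Rule — delete the first 2 characters, then swap each adjacent pair of characters (1↔2, 3↔4, ...).
Working it through for "aimagine": intermediate "magine", final "amigen".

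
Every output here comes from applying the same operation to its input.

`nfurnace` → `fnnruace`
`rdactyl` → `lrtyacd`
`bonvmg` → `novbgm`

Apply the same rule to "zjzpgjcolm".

In each case the input is transformed by: sort the characters into alphabetical order, then move the first 3 characters to the end (rotate left by 3).
Applying both steps to "zjzpgjcolm": "cgjjlmopzz", then "jlmopzzcgj".
(Check on "bonvmg": → "bgmnov" → "novbgm" ✓)

jlmopzzcgj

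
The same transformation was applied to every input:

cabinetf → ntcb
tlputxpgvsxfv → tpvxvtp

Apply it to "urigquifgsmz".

In each case the input is transformed by: keep every other character starting from the first (positions 1st, 3rd, 5th, ...), then move the first 2 characters to the end (rotate left by 2).
Working it through for "urigquifgsmz": intermediate "uiqigm", final "qigmui".

qigmui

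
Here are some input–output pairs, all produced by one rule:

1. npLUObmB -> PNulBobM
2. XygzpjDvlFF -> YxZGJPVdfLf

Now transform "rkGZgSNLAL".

KRzgsGlnla

The transformation: swap each adjacent pair of characters (1↔2, 3↔4, ...), then flip the case of every letter.
Applying both steps to "rkGZgSNLAL": "krZGSgLNLA", then "KRzgsGlnla".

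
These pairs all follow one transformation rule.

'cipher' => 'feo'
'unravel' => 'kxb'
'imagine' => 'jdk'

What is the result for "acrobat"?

Rule — shift every letter 3 places backward in the alphabet (wrapping around), then keep every other character starting from the second (positions 2nd, 4th, 6th, ...).
Applying both steps to "acrobat": "xzolyxq", then "zlx".
(Check on "imagine": → "fjxdfkb" → "jdk" ✓)

zlx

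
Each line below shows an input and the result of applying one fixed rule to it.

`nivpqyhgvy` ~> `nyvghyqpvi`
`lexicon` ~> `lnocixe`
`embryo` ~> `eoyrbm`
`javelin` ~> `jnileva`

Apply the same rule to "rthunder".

The pattern: move the first character to the end, then reverse the string.
"rthunder" → "thunderr" → "rrednuht".

rrednuht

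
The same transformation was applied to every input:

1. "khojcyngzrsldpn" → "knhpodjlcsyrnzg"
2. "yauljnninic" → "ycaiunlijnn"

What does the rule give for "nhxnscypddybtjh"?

Each output is the input with this applied: take characters alternately from the front and the back (1st, last, 2nd, 2nd-last, ...).
"nhxnscypddybtjh" → "nhhjxtnbsycdydp".

nhhjxtnbsycdydp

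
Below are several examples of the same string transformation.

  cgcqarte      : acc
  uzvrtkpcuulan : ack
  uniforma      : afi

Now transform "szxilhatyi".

ahi

The pattern: sort the characters into alphabetical order, then keep only the first 3 characters.
"szxilhatyi" → "ahi".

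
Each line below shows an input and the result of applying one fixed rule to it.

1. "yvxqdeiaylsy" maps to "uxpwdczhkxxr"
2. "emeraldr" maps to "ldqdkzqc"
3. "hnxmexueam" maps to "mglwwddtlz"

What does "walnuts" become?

The pattern: shift every letter 1 place backward in the alphabet (wrapping around), then swap each adjacent pair of characters (1↔2, 3↔4, ...).
On "walnuts": the first step gives "vzkmtsr", and the second then gives "zvmkstr".

zvmkstr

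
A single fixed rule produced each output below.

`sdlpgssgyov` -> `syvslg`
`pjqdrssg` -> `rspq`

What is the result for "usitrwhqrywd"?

The transformation: keep every other character starting from the first (positions 1st, 3rd, 5th, ...), then swap the front and back halves of the string.
"usitrwhqrywd" → "uirhrw" → "hrwuir".

hrwuir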